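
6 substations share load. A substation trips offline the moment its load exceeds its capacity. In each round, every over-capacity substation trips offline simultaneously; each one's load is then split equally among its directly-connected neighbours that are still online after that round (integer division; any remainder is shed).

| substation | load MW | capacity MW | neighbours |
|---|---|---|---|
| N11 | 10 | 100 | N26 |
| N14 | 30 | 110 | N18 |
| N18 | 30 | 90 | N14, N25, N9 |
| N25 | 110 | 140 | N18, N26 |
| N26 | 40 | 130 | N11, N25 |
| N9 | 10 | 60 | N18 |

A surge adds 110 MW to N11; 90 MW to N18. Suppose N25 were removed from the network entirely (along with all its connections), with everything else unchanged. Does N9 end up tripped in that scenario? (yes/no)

With N25 removed:
Round 1 — N11 at 120 > 100; N18 at 120 > 90. N11, N18 trip offline.
  N11 sheds 120 MW to N26: 120 each.
    N26: 40+120 = 160 > 130
  N18 sheds 120 MW to N14, N9: 60 each.
    N14: 30+60 = 90 ≤ 110
    N9: 10+60 = 70 > 60
Round 2 — N26, N9 trip offline.
  N26 sheds 160 MW: no online neighbours, lost.
  N9 sheds 70 MW: no online neighbours, lost.
No further trips.

yes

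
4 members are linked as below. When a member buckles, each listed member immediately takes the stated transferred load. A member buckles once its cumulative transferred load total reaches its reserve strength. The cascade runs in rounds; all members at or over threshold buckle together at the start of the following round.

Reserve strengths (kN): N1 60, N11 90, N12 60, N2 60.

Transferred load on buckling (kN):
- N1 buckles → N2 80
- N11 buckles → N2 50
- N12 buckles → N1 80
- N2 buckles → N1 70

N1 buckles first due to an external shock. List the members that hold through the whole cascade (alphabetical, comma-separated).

Round 1 — N1 buckles (initial).
  N2: +80 → 80 ≥ 60
Round 2 — N2 buckles.
No further bucklings.

N11, N12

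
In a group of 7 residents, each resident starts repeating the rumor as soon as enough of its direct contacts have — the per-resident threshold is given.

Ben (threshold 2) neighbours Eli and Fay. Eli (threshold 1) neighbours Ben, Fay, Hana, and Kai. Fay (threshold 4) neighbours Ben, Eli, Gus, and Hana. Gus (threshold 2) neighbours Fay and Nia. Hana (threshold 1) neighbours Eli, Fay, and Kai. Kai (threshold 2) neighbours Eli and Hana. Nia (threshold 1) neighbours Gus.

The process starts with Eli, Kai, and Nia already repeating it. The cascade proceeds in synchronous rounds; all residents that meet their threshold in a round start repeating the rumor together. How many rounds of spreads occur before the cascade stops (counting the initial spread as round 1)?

Round 1 — Eli, Kai, Nia start repeating the rumor (initial).
Round 2 — checking thresholds:
  Ben: 1 of 2 neighbours < 2, holds.
  Fay: 1 of 4 neighbours < 4, holds.
  Gus: 1 of 2 neighbours < 2, holds.
  Hana: 2 of 3 neighbours ≥ 1, starts repeating the rumor.
Round 3 — no new spreads; cascade stops.

2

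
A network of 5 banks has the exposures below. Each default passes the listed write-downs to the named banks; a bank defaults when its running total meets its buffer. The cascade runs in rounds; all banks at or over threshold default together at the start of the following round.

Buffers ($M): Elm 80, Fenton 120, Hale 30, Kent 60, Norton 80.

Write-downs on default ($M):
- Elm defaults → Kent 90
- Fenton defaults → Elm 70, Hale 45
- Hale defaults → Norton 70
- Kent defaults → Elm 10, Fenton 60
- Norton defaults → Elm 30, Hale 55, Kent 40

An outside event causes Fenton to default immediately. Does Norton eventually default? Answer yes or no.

Round 1 — Fenton defaults (initial).
  Elm: +70 → 70 < 80
  Hale: +45 → 45 ≥ 30
Round 2 — Hale defaults.
  Norton: +70 → 70 < 80
No further defaults.

no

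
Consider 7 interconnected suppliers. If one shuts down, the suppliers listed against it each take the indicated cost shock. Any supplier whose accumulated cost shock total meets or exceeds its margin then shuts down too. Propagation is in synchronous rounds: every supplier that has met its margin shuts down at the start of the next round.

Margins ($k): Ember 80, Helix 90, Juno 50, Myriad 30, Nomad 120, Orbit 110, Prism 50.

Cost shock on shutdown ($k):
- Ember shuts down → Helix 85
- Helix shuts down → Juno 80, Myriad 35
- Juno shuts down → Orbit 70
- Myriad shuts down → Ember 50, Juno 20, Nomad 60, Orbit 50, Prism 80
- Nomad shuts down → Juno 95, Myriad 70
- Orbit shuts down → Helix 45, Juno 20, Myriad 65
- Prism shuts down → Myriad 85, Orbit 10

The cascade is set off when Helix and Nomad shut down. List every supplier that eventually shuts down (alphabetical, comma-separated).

Round 1 — Helix, Nomad shut down (initial).
  Juno: +80+95 → 175 ≥ 50
  Myriad: +35+70 → 105 ≥ 30
Round 2 — Juno, Myriad shut down.
  Ember: +50 → 50 < 80
  Orbit: +70+50 → 120 ≥ 110
  Prism: +80 → 80 ≥ 50
Round 3 — Orbit, Prism shut down.
No further shutdowns.

Helix, Juno, Myriad, Nomad, Orbit, Prism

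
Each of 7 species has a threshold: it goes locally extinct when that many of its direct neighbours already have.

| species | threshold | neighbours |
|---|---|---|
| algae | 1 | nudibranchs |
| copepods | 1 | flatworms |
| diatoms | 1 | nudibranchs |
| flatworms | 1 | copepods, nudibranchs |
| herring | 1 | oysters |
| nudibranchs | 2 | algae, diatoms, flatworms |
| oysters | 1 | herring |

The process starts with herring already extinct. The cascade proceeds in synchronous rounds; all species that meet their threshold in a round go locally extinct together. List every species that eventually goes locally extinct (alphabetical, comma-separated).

Round 1 — herring goes locally extinct (initial).
Round 2 — checking thresholds:
  oysters: 1 of 1 neighbours ≥ 1, goes locally extinct.
Round 3 — no new extinctions; cascade stops.

herring, oysters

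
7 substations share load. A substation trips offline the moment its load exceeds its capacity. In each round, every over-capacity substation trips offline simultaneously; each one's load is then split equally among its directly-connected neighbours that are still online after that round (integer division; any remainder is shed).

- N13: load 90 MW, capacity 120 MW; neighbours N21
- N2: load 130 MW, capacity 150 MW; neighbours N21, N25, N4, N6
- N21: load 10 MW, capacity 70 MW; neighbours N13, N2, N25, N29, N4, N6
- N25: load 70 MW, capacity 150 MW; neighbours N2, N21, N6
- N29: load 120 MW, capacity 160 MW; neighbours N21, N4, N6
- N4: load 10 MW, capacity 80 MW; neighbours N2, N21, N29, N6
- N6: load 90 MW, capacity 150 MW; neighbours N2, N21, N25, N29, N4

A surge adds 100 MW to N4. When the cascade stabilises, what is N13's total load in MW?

Round 1 — N4 at 110 > 80. N4 trips offline.
  N4 sheds 110 MW to N2, N21, N29, N6: 27 each (2 lost).
    N2: 130+27 = 157 > 150
    N21: 10+27 = 37 ≤ 70
    N29: 120+27 = 147 ≤ 160
    N6: 90+27 = 117 ≤ 150
Round 2 — N2 trips offline.
  N2 sheds 157 MW to N21, N25, N6: 52 each (1 lost).
    N21: 37+52 = 89 > 70
    N25: 70+52 = 122 ≤ 150
    N6: 117+52 = 169 > 150
Round 3 — N21, N6 trip offline.
  N21 sheds 89 MW to N13, N25, N29: 29 each (2 lost).
    N13: 90+29 = 119 ≤ 120
    N25: 122+29 = 151 > 150
    N29: 147+29 = 176 > 160
  N6 sheds 169 MW to N25, N29: 84 each (1 lost).
    N25: 151+84 = 235 > 150
    N29: 176+84 = 260 > 160
Round 4 — N25, N29 trip offline.
  N25 sheds 235 MW: no online neighbours, lost.
  N29 sheds 260 MW: no online neighbours, lost.
No further trips.

119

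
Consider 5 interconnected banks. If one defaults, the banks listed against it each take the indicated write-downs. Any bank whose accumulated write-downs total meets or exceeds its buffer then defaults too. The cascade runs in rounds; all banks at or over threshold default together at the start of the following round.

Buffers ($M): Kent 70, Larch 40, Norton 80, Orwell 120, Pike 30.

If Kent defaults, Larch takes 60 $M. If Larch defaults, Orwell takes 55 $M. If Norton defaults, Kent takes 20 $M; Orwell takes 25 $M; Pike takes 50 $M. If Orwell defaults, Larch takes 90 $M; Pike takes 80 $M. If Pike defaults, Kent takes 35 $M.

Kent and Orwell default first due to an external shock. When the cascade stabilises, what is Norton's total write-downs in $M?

Round 1 — Kent, Orwell default (initial).
  Larch: +60+90 → 150 ≥ 40
  Pike: +80 → 80 ≥ 30
Round 2 — Larch, Pike default.
No further defaults.

0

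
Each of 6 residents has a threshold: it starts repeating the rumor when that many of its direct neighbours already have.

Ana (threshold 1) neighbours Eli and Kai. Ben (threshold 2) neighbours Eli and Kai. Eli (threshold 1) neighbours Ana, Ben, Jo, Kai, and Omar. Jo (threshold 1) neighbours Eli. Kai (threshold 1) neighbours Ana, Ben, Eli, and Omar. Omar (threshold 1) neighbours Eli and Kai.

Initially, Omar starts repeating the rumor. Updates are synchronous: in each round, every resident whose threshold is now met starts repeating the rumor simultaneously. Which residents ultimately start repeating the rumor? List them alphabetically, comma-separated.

Round 1 — Omar starts repeating the rumor (initial).
Round 2 — checking thresholds:
  Eli: 1 of 5 neighbours ≥ 1, starts repeating the rumor.
  Kai: 1 of 4 neighbours ≥ 1, starts repeating the rumor.
Round 3 — checking thresholds:
  Ana: 2 of 2 neighbours ≥ 1, starts repeating the rumor.
  Ben: 2 of 2 neighbours ≥ 2, starts repeating the rumor.
  Jo: 1 of 1 neighbours ≥ 1, starts repeating the rumor.
Round 4 — no new spreads; cascade stops.

Ana, Ben, Eli, Jo, Kai, Omar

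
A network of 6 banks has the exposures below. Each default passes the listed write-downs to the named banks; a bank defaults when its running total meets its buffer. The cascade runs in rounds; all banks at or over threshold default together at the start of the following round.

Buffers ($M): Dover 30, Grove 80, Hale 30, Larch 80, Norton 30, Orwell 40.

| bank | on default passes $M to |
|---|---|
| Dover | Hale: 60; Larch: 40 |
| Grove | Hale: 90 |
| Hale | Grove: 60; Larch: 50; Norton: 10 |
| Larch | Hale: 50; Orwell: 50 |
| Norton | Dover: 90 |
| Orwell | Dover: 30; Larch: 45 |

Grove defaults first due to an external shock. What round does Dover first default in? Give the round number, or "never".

Round 1 — Grove defaults (initial).
  Hale: +90 → 90 ≥ 30
Round 2 — Hale defaults.
  Larch: +50 → 50 < 80
  Norton: +10 → 10 < 30
No further defaults.

never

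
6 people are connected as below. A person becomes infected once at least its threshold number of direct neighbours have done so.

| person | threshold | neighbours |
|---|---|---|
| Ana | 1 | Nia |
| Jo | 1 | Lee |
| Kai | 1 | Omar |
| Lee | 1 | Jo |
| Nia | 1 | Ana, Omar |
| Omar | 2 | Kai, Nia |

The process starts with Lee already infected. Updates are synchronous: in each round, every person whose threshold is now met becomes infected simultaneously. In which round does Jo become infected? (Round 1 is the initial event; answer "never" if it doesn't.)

Round 1 — Lee becomes infected (initial).
Round 2 — checking thresholds:
  Jo: 1 of 1 neighbours ≥ 1, becomes infected.
Round 3 — no new infections; cascade stops.

2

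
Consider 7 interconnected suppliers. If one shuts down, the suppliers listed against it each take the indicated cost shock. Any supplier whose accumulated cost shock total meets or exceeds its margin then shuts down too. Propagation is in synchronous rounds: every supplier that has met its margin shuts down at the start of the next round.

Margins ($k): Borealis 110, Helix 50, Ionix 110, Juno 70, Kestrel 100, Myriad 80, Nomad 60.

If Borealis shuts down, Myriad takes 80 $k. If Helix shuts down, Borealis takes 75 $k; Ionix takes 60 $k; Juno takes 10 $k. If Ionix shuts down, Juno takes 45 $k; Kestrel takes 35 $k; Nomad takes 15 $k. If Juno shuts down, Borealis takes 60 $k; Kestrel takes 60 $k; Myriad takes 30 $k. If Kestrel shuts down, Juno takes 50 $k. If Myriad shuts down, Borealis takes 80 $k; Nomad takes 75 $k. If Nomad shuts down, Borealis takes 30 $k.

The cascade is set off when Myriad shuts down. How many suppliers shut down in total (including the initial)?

Round 1 — Myriad shuts down (initial).
  Borealis: +80 → 80 < 110
  Nomad: +75 → 75 ≥ 60
Round 2 — Nomad shuts down.
  Borealis: +30 → 110 ≥ 110
Round 3 — Borealis shuts down.
No further shutdowns.

3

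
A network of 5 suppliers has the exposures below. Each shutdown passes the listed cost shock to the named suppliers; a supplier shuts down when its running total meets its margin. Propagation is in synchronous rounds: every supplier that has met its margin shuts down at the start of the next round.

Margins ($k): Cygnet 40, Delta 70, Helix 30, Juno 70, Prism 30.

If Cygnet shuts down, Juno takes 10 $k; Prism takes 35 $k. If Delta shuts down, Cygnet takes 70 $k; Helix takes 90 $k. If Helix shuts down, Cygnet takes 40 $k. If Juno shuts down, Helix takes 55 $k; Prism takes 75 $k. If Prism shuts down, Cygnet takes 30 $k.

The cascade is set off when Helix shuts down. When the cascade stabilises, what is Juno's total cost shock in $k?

Round 1 — Helix shuts down (initial).
  Cygnet: +40 → 40 ≥ 40
Round 2 — Cygnet shuts down.
  Juno: +10 → 10 < 70
  Prism: +35 → 35 ≥ 30
Round 3 — Prism shuts down.
No further shutdowns.

10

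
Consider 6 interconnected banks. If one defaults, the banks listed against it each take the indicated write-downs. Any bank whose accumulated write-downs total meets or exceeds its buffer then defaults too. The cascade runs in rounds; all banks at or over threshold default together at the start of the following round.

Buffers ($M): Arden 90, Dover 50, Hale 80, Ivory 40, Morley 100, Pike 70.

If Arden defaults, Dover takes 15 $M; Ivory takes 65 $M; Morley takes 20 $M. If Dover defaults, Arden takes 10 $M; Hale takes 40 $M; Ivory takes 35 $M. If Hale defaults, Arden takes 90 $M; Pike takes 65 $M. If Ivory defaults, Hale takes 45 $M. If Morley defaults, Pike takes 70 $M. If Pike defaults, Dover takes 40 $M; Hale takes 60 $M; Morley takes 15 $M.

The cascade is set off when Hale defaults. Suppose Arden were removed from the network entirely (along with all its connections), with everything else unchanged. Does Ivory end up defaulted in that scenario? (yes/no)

With Arden removed:
Round 1 — Hale defaults (initial).
  Pike: +65 → 65 < 70
No further defaults.

no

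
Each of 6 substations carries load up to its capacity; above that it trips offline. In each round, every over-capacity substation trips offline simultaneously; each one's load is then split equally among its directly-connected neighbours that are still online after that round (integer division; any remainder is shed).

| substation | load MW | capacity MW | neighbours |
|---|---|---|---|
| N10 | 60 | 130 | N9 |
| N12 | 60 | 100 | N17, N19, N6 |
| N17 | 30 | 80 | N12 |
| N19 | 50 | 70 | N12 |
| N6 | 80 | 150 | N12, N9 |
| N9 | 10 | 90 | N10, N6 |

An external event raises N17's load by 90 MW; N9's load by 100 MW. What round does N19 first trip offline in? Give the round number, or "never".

Round 1 — N17 at 120 > 80; N9 at 110 > 90. N17, N9 trip offline.
  N17 sheds 120 MW to N12: 120 each.
    N12: 60+120 = 180 > 100
  N9 sheds 110 MW to N10, N6: 55 each.
    N10: 60+55 = 115 ≤ 130
    N6: 80+55 = 135 ≤ 150
Round 2 — N12 trips offline.
  N12 sheds 180 MW to N19, N6: 90 each.
    N19: 50+90 = 140 > 70
    N6: 135+90 = 225 > 150
Round 3 — N19, N6 trip offline.
  N19 sheds 140 MW: no online neighbours, lost.
  N6 sheds 225 MW: no online neighbours, lost.
No further trips.

3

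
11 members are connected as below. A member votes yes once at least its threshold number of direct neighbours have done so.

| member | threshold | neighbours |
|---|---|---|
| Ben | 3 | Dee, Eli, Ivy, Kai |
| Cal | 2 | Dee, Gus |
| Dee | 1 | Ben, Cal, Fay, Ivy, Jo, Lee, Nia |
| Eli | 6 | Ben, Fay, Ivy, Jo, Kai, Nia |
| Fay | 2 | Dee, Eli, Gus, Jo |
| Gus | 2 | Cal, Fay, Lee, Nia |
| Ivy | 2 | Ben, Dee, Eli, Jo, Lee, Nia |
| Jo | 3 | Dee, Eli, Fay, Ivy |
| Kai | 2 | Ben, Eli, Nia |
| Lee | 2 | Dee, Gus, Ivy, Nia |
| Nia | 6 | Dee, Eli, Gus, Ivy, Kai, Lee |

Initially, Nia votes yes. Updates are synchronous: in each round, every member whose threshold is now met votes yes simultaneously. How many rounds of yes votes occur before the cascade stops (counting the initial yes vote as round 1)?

Round 1 — Nia votes yes (initial).
Round 2 — checking thresholds:
  Dee: 1 of 7 neighbours ≥ 1, votes yes.
  Eli: 1 of 6 neighbours < 6, below threshold.
  Gus: 1 of 4 neighbours < 2, below threshold.
  Ivy: 1 of 6 neighbours < 2, below threshold.
  Kai: 1 of 3 neighbours < 2, below threshold.
  Lee: 1 of 4 neighbours < 2, below threshold.
Round 3 — checking thresholds:
  Ben: 1 of 4 neighbours < 3, below threshold.
  Cal: 1 of 2 neighbours < 2, below threshold.
  Eli: 1 of 6 neighbours < 6, below threshold.
  Fay: 1 of 4 neighbours < 2, below threshold.
  Gus: 1 of 4 neighbours < 2, below threshold.
  Ivy: 2 of 6 neighbours ≥ 2, votes yes.
  Jo: 1 of 4 neighbours < 3, below threshold.
  Kai: 1 of 3 neighbours < 2, below threshold.
  Lee: 2 of 4 neighbours ≥ 2, votes yes.
Round 4 — checking thresholds:
  Ben: 2 of 4 neighbours < 3, below threshold.
  Cal: 1 of 2 neighbours < 2, below threshold.
  Eli: 2 of 6 neighbours < 6, below threshold.
  Fay: 1 of 4 neighbours < 2, below threshold.
  Gus: 2 of 4 neighbours ≥ 2, votes yes.
  Jo: 2 of 4 neighbours < 3, below threshold.
  Kai: 1 of 3 neighbours < 2, below threshold.
Round 5 — checking thresholds:
  Ben: 2 of 4 neighbours < 3, below threshold.
  Cal: 2 of 2 neighbours ≥ 2, votes yes.
  Eli: 2 of 6 neighbours < 6, below threshold.
  Fay: 2 of 4 neighbours ≥ 2, votes yes.
  Jo: 2 of 4 neighbours < 3, below threshold.
  Kai: 1 of 3 neighbours < 2, below threshold.
Round 6 — checking thresholds:
  Ben: 2 of 4 neighbours < 3, below threshold.
  Eli: 3 of 6 neighbours < 6, below threshold.
  Jo: 3 of 4 neighbours ≥ 3, votes yes.
  Kai: 1 of 3 neighbours < 2, below threshold.
Round 7 — no new yes votes; cascade stops.

6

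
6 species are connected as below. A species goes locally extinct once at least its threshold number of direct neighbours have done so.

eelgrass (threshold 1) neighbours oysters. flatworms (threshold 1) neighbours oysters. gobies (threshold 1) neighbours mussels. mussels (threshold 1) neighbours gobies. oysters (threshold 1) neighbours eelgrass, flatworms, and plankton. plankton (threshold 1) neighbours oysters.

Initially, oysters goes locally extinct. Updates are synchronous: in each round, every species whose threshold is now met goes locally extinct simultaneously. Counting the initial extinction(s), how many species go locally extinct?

4

Round 1 — oysters goes locally extinct (initial).
Round 2 — checking thresholds:
  eelgrass: 1 of 1 neighbours ≥ 1, goes locally extinct.
  flatworms: 1 of 1 neighbours ≥ 1, goes locally extinct.
  plankton: 1 of 1 neighbours ≥ 1, goes locally extinct.
Round 3 — no new extinctions; cascade stops.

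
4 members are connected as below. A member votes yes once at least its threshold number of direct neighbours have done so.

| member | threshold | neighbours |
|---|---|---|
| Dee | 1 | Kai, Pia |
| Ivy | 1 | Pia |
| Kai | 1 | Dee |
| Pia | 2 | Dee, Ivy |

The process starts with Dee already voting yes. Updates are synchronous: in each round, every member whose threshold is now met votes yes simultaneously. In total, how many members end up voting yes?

2

Round 1 — Dee votes yes (initial).
Round 2 — checking thresholds:
  Kai: 1 of 1 neighbours ≥ 1, votes yes.
  Pia: 1 of 2 neighbours < 2, holds.
Round 3 — no new yes votes; cascade stops.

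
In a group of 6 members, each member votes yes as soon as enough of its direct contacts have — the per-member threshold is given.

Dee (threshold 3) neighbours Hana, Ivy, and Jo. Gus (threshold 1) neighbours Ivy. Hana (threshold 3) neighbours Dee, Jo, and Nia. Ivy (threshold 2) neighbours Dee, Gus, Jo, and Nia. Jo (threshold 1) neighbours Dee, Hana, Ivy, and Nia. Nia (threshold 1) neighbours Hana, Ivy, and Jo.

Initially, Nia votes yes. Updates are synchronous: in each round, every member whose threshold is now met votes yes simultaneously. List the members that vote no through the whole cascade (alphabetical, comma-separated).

Round 1 — Nia votes yes (initial).
Round 2 — checking thresholds:
  Hana: 1 of 3 neighbours < 3, below threshold.
  Ivy: 1 of 4 neighbours < 2, below threshold.
  Jo: 1 of 4 neighbours ≥ 1, votes yes.
Round 3 — checking thresholds:
  Dee: 1 of 3 neighbours < 3, below threshold.
  Hana: 2 of 3 neighbours < 3, below threshold.
  Ivy: 2 of 4 neighbours ≥ 2, votes yes.
Round 4 — checking thresholds:
  Dee: 2 of 3 neighbours < 3, below threshold.
  Gus: 1 of 1 neighbours ≥ 1, votes yes.
  Hana: 2 of 3 neighbours < 3, below threshold.
Round 5 — no new yes votes; cascade stops.

Dee, Hana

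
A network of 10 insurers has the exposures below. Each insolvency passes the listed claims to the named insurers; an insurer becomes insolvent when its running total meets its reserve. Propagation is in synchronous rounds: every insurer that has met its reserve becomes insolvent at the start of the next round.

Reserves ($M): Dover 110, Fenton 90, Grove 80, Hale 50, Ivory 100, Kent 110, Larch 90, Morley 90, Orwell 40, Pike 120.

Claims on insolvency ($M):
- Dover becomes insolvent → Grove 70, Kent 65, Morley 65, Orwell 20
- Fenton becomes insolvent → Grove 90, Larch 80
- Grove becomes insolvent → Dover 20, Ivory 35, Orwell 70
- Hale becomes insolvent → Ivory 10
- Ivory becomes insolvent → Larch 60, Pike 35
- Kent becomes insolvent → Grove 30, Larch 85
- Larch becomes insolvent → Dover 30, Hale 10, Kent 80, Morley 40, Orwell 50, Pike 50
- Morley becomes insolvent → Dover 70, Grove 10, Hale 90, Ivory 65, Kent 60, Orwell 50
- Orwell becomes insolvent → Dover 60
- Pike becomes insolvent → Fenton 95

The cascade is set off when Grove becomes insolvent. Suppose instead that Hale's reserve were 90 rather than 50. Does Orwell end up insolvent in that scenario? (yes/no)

With Hale's reserve at 90:
Round 1 — Grove becomes insolvent (initial).
  Dover: +20 → 20 < 110
  Ivory: +35 → 35 < 100
  Orwell: +70 → 70 ≥ 40
Round 2 — Orwell becomes insolvent.
  Dover: +60 → 80 < 110
No further insolvencies.

yes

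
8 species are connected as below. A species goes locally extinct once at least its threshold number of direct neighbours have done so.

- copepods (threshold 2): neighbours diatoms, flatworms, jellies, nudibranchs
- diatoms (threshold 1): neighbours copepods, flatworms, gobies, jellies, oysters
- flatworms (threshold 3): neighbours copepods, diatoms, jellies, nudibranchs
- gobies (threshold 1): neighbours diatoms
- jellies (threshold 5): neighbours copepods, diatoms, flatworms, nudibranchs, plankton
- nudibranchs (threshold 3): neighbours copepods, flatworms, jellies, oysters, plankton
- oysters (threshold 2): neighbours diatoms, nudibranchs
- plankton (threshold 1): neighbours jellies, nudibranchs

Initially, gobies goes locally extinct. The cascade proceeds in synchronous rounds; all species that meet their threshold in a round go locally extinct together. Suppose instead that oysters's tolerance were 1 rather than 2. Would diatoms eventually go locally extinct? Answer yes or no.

yes

With oysters's tolerance at 1:
Round 1 — gobies goes locally extinct (initial).
Round 2 — checking thresholds:
  diatoms: 1 of 5 neighbours ≥ 1, goes locally extinct.
Round 3 — checking thresholds:
  copepods: 1 of 4 neighbours < 2, below threshold.
  flatworms: 1 of 4 neighbours < 3, below threshold.
  jellies: 1 of 5 neighbours < 5, below threshold.
  oysters: 1 of 2 neighbours ≥ 1, goes locally extinct.
Round 4 — no new extinctions; cascade stops.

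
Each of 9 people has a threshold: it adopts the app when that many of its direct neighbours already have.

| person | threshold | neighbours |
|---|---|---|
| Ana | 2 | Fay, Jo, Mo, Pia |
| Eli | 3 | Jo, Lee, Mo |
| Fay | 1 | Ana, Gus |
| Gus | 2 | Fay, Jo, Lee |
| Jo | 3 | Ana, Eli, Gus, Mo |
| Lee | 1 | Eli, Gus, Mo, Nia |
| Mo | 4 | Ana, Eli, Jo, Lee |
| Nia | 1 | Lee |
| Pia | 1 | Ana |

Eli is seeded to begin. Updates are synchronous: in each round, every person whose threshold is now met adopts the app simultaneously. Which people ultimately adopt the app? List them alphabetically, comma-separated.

Eli, Lee, Nia

Round 1 — Eli adopts the app (initial).
Round 2 — checking thresholds:
  Jo: 1 of 4 neighbours < 3, below threshold.
  Lee: 1 of 4 neighbours ≥ 1, adopts the app.
  Mo: 1 of 4 neighbours < 4, below threshold.
Round 3 — checking thresholds:
  Gus: 1 of 3 neighbours < 2, below threshold.
  Jo: 1 of 4 neighbours < 3, below threshold.
  Mo: 2 of 4 neighbours < 4, below threshold.
  Nia: 1 of 1 neighbours ≥ 1, adopts the app.
Round 4 — no new adoptions; cascade stops.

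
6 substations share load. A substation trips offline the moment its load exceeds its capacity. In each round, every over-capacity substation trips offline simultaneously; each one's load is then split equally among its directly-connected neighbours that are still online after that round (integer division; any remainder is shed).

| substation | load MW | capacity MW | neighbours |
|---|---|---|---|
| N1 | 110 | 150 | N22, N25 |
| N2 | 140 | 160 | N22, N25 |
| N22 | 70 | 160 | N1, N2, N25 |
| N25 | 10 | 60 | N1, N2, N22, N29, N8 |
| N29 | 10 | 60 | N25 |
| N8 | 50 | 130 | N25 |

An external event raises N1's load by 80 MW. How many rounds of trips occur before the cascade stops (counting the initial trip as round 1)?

Round 1 — N1 at 190 > 150. N1 trips offline.
  N1 sheds 190 MW to N22, N25: 95 each.
    N22: 70+95 = 165 > 160
    N25: 10+95 = 105 > 60
Round 2 — N22, N25 trip offline.
  N22 sheds 165 MW to N2: 165 each.
    N2: 140+165 = 305 > 160
  N25 sheds 105 MW to N2, N29, N8: 35 each.
    N2: 305+35 = 340 > 160
    N29: 10+35 = 45 ≤ 60
    N8: 50+35 = 85 ≤ 130
Round 3 — N2 trips offline.
  N2 sheds 340 MW: no online neighbours, lost.
No further trips.

3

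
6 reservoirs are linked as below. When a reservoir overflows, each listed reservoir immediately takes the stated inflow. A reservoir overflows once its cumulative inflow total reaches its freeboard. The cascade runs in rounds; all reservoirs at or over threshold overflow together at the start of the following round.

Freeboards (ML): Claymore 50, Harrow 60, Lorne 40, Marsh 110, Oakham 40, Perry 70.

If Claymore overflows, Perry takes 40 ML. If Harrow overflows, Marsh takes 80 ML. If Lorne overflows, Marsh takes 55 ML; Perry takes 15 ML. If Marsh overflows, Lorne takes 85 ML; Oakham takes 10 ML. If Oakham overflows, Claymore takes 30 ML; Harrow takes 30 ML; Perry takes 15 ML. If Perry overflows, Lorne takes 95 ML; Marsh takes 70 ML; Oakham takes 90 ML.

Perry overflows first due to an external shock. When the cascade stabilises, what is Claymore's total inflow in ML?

Round 1 — Perry overflows (initial).
  Lorne: +95 → 95 ≥ 40
  Marsh: +70 → 70 < 110
  Oakham: +90 → 90 ≥ 40
Round 2 — Lorne, Oakham overflow.
  Claymore: +30 → 30 < 50
  Harrow: +30 → 30 < 60
  Marsh: +55 → 125 ≥ 110
Round 3 — Marsh overflows.
No further overflows.

30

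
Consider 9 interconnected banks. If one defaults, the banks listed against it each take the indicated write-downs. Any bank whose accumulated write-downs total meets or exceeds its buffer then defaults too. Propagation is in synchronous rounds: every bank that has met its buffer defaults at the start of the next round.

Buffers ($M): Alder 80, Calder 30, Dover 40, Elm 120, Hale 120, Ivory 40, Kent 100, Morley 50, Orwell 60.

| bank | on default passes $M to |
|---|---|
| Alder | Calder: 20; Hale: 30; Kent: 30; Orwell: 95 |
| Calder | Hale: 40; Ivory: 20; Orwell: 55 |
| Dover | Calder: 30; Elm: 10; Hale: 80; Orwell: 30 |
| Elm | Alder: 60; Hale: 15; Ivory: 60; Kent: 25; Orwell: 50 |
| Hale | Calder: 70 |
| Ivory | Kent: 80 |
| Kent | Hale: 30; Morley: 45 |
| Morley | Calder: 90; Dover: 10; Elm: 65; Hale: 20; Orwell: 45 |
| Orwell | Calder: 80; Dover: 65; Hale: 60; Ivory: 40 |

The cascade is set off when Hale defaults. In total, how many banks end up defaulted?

2

Round 1 — Hale defaults (initial).
  Calder: +70 → 70 ≥ 30
Round 2 — Calder defaults.
  Ivory: +20 → 20 < 40
  Orwell: +55 → 55 < 60
No further defaults.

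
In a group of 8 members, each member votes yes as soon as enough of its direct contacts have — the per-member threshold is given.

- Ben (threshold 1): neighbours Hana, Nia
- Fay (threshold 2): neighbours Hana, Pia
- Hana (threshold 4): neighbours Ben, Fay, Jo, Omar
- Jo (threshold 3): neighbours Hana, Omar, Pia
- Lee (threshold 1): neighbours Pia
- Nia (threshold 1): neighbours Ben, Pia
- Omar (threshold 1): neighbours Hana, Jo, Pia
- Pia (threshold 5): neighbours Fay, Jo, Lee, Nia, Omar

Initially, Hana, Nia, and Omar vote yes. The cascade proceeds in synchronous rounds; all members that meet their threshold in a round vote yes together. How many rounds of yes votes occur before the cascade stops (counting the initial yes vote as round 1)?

2

Round 1 — Hana, Nia, Omar vote yes (initial).
Round 2 — checking thresholds:
  Ben: 2 of 2 neighbours ≥ 1, votes yes.
  Fay: 1 of 2 neighbours < 2, below threshold.
  Jo: 2 of 3 neighbours < 3, below threshold.
  Pia: 2 of 5 neighbours < 5, below threshold.
Round 3 — no new yes votes; cascade stops.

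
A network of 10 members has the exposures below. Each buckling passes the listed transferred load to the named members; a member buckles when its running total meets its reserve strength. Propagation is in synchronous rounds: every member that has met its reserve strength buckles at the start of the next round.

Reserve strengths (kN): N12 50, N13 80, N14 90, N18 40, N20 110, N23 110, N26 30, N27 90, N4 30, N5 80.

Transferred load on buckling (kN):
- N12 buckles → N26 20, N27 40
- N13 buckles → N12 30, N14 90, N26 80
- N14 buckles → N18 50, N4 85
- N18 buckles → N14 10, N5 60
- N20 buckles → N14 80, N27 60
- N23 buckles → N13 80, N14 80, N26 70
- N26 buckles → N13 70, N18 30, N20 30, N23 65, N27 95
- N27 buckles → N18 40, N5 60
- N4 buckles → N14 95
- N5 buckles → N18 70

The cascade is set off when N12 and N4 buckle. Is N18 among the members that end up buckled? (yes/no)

Round 1 — N12, N4 buckle (initial).
  N14: +95 → 95 ≥ 90
  N26: +20 → 20 < 30
  N27: +40 → 40 < 90
Round 2 — N14 buckles.
  N18: +50 → 50 ≥ 40
Round 3 — N18 buckles.
  N5: +60 → 60 < 80
No further bucklings.

yes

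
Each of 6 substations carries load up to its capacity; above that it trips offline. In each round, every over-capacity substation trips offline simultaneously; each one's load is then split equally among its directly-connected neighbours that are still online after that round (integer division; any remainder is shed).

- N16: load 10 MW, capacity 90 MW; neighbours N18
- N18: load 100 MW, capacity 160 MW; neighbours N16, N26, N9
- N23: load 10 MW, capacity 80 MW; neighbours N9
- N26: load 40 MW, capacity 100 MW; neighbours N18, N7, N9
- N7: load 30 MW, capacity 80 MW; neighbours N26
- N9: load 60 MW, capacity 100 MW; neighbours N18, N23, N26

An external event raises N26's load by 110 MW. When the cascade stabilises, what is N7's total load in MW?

Round 1 — N26 at 150 > 100. N26 trips offline.
  N26 sheds 150 MW to N18, N7, N9: 50 each.
    N18: 100+50 = 150 ≤ 160
    N7: 30+50 = 80 ≤ 80
    N9: 60+50 = 110 > 100
Round 2 — N9 trips offline.
  N9 sheds 110 MW to N18, N23: 55 each.
    N18: 150+55 = 205 > 160
    N23: 10+55 = 65 ≤ 80
Round 3 — N18 trips offline.
  N18 sheds 205 MW to N16: 205 each.
    N16: 10+205 = 215 > 90
Round 4 — N16 trips offline.
  N16 sheds 215 MW: no online neighbours, lost.
No further trips.

80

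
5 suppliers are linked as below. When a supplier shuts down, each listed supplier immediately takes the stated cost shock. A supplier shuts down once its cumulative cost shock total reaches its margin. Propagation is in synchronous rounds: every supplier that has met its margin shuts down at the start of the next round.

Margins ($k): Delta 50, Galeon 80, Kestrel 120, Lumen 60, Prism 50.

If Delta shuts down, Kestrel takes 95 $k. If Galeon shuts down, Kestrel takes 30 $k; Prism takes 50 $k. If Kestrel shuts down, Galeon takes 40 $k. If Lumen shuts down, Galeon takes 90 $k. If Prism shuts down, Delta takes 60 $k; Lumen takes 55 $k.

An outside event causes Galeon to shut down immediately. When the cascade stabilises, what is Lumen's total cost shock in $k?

Round 1 — Galeon shuts down (initial).
  Kestrel: +30 → 30 < 120
  Prism: +50 → 50 ≥ 50
Round 2 — Prism shuts down.
  Delta: +60 → 60 ≥ 50
  Lumen: +55 → 55 < 60
Round 3 — Delta shuts down.
  Kestrel: +95 → 125 ≥ 120
Round 4 — Kestrel shuts down.
No further shutdowns.

55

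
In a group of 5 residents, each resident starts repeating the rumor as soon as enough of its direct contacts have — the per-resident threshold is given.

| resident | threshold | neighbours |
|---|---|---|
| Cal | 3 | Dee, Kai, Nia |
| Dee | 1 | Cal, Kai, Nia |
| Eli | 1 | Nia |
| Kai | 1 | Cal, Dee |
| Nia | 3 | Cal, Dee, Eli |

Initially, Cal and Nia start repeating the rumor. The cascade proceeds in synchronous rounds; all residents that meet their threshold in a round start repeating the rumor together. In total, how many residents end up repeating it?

5

Round 1 — Cal, Nia start repeating the rumor (initial).
Round 2 — checking thresholds:
  Dee: 2 of 3 neighbours ≥ 1, starts repeating the rumor.
  Eli: 1 of 1 neighbours ≥ 1, starts repeating the rumor.
  Kai: 1 of 2 neighbours ≥ 1, starts repeating the rumor.
Round 3 — no new spreads; cascade stops.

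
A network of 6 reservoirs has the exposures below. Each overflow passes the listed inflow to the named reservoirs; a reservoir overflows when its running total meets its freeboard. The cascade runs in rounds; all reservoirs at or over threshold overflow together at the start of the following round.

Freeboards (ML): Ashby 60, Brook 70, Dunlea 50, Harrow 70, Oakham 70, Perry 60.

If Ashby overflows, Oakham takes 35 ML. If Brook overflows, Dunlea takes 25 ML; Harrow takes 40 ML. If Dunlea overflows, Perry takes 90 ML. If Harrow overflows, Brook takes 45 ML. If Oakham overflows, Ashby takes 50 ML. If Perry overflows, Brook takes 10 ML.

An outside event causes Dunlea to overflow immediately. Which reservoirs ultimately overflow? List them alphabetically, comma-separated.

Dunlea, Perry

Round 1 — Dunlea overflows (initial).
  Perry: +90 → 90 ≥ 60
Round 2 — Perry overflows.
  Brook: +10 → 10 < 70
No further overflows.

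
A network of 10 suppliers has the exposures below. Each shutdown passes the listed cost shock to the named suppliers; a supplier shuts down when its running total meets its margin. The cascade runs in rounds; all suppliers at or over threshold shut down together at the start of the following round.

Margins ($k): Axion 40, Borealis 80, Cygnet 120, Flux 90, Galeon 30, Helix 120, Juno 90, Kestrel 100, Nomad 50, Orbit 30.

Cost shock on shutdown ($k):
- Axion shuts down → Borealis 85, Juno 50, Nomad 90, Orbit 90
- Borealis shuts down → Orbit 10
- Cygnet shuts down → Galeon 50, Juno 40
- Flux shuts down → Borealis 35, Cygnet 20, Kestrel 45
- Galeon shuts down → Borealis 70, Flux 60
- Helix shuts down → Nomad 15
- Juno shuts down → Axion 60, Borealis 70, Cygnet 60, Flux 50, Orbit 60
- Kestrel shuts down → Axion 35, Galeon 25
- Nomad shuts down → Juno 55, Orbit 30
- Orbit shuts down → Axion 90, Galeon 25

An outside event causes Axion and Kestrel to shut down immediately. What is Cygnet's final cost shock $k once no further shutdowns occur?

80

Round 1 — Axion, Kestrel shut down (initial).
  Borealis: +85 → 85 ≥ 80
  Galeon: +25 → 25 < 30
  Juno: +50 → 50 < 90
  Nomad: +90 → 90 ≥ 50
  Orbit: +90 → 90 ≥ 30
Round 2 — Borealis, Nomad, Orbit shut down.
  Galeon: +25 → 50 ≥ 30
  Juno: +55 → 105 ≥ 90
Round 3 — Galeon, Juno shut down.
  Cygnet: +60 → 60 < 120
  Flux: +60+50 → 110 ≥ 90
Round 4 — Flux shuts down.
  Cygnet: +20 → 80 < 120
No further shutdowns.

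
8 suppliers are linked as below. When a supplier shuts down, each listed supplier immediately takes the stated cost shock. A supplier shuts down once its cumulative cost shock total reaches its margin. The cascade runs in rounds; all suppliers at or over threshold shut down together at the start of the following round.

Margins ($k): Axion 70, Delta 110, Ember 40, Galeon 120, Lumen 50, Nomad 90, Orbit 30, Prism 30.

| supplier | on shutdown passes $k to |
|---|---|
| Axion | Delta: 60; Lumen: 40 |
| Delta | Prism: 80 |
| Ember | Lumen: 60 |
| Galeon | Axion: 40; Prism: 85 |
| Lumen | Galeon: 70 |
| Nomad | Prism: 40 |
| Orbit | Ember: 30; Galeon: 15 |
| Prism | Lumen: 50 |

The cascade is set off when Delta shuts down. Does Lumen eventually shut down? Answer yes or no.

yes

Round 1 — Delta shuts down (initial).
  Prism: +80 → 80 ≥ 30
Round 2 — Prism shuts down.
  Lumen: +50 → 50 ≥ 50
Round 3 — Lumen shuts down.
  Galeon: +70 → 70 < 120
No further shutdowns.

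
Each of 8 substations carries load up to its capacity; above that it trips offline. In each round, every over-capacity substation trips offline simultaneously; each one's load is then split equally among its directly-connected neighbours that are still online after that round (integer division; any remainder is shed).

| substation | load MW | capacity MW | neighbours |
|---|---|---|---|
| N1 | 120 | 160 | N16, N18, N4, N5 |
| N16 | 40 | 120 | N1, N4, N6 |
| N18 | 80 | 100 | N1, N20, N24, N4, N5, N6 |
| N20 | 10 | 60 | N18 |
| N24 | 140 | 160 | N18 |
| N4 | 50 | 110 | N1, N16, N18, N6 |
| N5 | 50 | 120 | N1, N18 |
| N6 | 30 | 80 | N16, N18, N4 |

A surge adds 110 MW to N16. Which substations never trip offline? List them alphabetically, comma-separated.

Round 1 — N16 at 150 > 120. N16 trips offline.
  N16 sheds 150 MW to N1, N4, N6: 50 each.
    N1: 120+50 = 170 > 160
    N4: 50+50 = 100 ≤ 110
    N6: 30+50 = 80 ≤ 80
Round 2 — N1 trips offline.
  N1 sheds 170 MW to N18, N4, N5: 56 each (2 lost).
    N18: 80+56 = 136 > 100
    N4: 100+56 = 156 > 110
    N5: 50+56 = 106 ≤ 120
Round 3 — N18, N4 trip offline.
  N18 sheds 136 MW to N20, N24, N5, N6: 34 each.
    N20: 10+34 = 44 ≤ 60
    N24: 140+34 = 174 > 160
    N5: 106+34 = 140 > 120
    N6: 80+34 = 114 > 80
  N4 sheds 156 MW to N6: 156 each.
    N6: 114+156 = 270 > 80
Round 4 — N24, N5, N6 trip offline.
  N24 sheds 174 MW: no online neighbours, lost.
  N5 sheds 140 MW: no online neighbours, lost.
  N6 sheds 270 MW: no online neighbours, lost.
No further trips.

N20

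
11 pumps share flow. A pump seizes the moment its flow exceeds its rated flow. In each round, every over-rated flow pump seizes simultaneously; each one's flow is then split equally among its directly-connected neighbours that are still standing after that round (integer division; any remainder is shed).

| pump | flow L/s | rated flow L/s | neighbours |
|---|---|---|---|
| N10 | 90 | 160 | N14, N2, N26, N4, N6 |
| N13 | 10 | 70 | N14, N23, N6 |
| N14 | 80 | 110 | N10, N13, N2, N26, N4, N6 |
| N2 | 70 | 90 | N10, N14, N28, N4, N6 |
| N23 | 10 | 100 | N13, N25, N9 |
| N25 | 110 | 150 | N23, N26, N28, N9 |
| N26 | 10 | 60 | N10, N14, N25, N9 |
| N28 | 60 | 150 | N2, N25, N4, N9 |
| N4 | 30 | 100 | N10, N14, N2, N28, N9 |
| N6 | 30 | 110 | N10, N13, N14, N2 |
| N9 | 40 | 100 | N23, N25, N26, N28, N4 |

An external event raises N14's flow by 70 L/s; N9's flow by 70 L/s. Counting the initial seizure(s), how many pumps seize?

Round 1 — N14 at 150 > 110; N9 at 110 > 100. N14, N9 seize.
  N14 sheds 150 L/s to N10, N13, N2, N26, N4, N6: 25 each.
    N10: 90+25 = 115 ≤ 160
    N13: 10+25 = 35 ≤ 70
    N2: 70+25 = 95 > 90
    N26: 10+25 = 35 ≤ 60
    N4: 30+25 = 55 ≤ 100
    N6: 30+25 = 55 ≤ 110
  N9 sheds 110 L/s to N23, N25, N26, N28, N4: 22 each.
    N23: 10+22 = 32 ≤ 100
    N25: 110+22 = 132 ≤ 150
    N26: 35+22 = 57 ≤ 60
    N28: 60+22 = 82 ≤ 150
    N4: 55+22 = 77 ≤ 100
Round 2 — N2 seizes.
  N2 sheds 95 L/s to N10, N28, N4, N6: 23 each (3 lost).
    N10: 115+23 = 138 ≤ 160
    N28: 82+23 = 105 ≤ 150
    N4: 77+23 = 100 ≤ 100
    N6: 55+23 = 78 ≤ 110
No further seizures.

3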